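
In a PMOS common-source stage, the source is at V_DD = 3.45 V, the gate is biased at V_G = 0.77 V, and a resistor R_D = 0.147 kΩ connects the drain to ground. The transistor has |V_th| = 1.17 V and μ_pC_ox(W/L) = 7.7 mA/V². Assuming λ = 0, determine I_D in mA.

I_D = 8.78 mA

V_SG = V_DD − V_G = 3.45 − 0.77 = 2.68 V, so V_ov = 2.68 − 1.17 = 1.51 V.
Assume saturation: I_D = ½ k_p V_ov² = 0.5 × 7.7 × 1.51² = 8.78 mA, giving V_SD = V_DD − I_D R_D = 3.45 − 8.78 × 0.147 = 2.16 V.
V_SD = 2.16 V ≥ V_ov = 1.51 V, confirming saturation.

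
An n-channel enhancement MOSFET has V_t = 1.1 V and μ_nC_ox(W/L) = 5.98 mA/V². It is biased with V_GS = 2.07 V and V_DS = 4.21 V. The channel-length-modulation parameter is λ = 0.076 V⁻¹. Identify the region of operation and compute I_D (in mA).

V_ov = V_GS − V_t = 2.07 − 1.1 = 0.97 V.
Since V_DS = 4.21 V ≥ V_ov = 0.97 V, the device is in saturation.
I_D = ½ k_n V_ov² (1 + λ V_DS) = 0.5 × 5.98 × 0.97² × (1 + 0.076 × 4.21) = 3.71 mA.

Saturation; I_D = 3.71 mA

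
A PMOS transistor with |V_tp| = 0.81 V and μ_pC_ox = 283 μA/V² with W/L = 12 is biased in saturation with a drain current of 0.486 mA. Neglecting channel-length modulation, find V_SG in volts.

k_p = μ_pC_ox · (W/L) = 3.396 mA/V².
In saturation I_D = ½ k_p (V_SG − |V_tp|)², so V_SG − |V_tp| = √(2 I_D / k_p) = √(2 × 0.486 / 3.396) = 0.535 V.
V_SG = 0.81 + 0.535 = 1.34 V.

V_SG = 1.34 V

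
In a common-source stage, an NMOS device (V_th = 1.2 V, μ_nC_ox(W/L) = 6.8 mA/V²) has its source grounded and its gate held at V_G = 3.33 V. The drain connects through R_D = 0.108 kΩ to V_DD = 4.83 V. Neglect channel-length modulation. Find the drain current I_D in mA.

I_D = 15.4 mA

V_GS = V_G = 3.33 V, so V_ov = 3.33 − 1.2 = 2.13 V.
Assume saturation: I_D = ½ k_n V_ov² = 0.5 × 6.8 × 2.13² = 15.4 mA, giving V_DS = V_DD − I_D R_D = 4.83 − 15.4 × 0.108 = 3.16 V.
V_DS = 3.16 V ≥ V_ov = 2.13 V, confirming saturation.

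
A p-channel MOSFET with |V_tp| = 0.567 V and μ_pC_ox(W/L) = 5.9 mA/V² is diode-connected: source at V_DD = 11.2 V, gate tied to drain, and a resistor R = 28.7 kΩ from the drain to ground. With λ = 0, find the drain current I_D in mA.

With gate tied to drain, V_SG = V_SD ≥ V_SG − |V_tp|, so the device is in saturation.
KCL at the drain: ½ k_p (V_SG − |V_tp|)² = (V_DD − V_SG)/R.
Let x = V_SG − 0.567. Then 84.7 x² + x − 10.63 = 0, giving x = 0.349 V (positive root), so V_SG = 0.916 V.
I_D = (V_DD − V_SG)/R = (11.2 − 0.916) / 28.7 = 0.358 mA.

I_D = 0.358 mA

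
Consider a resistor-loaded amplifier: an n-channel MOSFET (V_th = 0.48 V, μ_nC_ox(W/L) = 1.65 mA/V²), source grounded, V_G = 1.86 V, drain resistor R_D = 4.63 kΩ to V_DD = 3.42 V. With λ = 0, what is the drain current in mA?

I_D = 0.667 mA

V_GS = V_G = 1.86 V, so V_ov = 1.86 − 0.48 = 1.38 V.
Assume saturation: I_D = ½ k_n V_ov² = 0.5 × 1.65 × 1.38² = 1.57 mA, giving V_DS = V_DD − I_D R_D = 3.42 − 1.57 × 4.63 = -3.85 V.
But -3.85 V < V_ov = 1.38 V, so the device is actually in triode.
In triode I_D = k_n[V_ov V_DS − ½ V_DS²] and I_D = (V_DD − V_DS)/R_D. Equating: 3.82 V_DS² − 11.54 V_DS + 3.42 = 0, giving V_DS = 0.333 V (the root below V_ov).
I_D = (3.42 − 0.333) / 4.63 = 0.667 mA.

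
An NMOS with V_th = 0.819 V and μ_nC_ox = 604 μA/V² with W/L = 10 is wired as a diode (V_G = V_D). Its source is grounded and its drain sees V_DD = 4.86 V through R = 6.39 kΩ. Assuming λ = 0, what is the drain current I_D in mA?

With gate tied to drain, V_GS = V_DS ≥ V_GS − V_th, so the device is in saturation.
k_n = μ_nC_ox · (W/L) = 6.04 mA/V².
KCL at the drain: ½ k_n (V_GS − V_th)² = (V_DD − V_GS)/R.
Let x = V_GS − 0.819. Then 19.3 x² + x − 4.041 = 0, giving x = 0.432 V (positive root), so V_GS = 1.25 V.
I_D = (V_DD − V_GS)/R = (4.86 − 1.25) / 6.39 = 0.565 mA.

I_D = 0.565 mA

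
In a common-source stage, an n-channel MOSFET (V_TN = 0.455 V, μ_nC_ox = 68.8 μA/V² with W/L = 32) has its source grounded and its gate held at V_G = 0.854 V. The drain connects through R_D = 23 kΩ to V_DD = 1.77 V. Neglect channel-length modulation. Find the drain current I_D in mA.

V_GS = V_G = 0.854 V, so V_ov = 0.854 − 0.455 = 0.399 V.
k_n = μ_nC_ox · (W/L) = 2.202 mA/V².
Assume saturation: I_D = ½ k_n V_ov² = 0.5 × 2.202 × 0.399² = 0.175 mA, giving V_DS = V_DD − I_D R_D = 1.77 − 0.175 × 23 = -2.26 V.
But -2.26 V < V_ov = 0.399 V, so the device is actually in triode.
In triode I_D = k_n[V_ov V_DS − ½ V_DS²] and I_D = (V_DD − V_DS)/R_D. Equating: 25.3 V_DS² − 21.2 V_DS + 1.77 = 0, giving V_DS = 0.094 V (the root below V_ov).
I_D = (1.77 − 0.094) / 23 = 0.0729 mA.

I_D = 0.0729 mA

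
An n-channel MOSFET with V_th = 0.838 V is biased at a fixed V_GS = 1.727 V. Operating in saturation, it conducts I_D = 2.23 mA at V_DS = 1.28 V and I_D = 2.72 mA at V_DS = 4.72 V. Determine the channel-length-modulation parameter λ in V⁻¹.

With V_GS fixed, I_D ∝ (1 + λ V_DS) in saturation, so I_D2/I_D1 = (1 + λ V_DS2)/(1 + λ V_DS1).
2.72/2.23 = 1.22 = (1 + 4.72 λ)/(1 + 1.28 λ).
Solving: λ (I_D1 V_DS2 − I_D2 V_DS1) = I_D2 − I_D1, so λ = (2.72 − 2.23) / (2.23 × 4.72 − 2.72 × 1.28) = 0.49 / 7.04 = 0.0696 V⁻¹.

λ = 0.0696 V⁻¹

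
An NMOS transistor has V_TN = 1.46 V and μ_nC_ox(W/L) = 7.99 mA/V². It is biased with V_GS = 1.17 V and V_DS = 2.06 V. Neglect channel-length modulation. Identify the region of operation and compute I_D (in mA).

Cutoff; I_D = 0 mA

V_GS = 1.17 V < V_TN = 1.46 V, so the transistor is in cutoff.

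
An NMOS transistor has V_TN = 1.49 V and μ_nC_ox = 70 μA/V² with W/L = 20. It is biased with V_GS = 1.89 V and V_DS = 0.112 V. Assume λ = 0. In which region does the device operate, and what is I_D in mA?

k_n = μ_nC_ox · (W/L) = 1.4 mA/V².
V_ov = V_GS − V_TN = 1.89 − 1.49 = 0.4 V.
Since V_DS = 0.112 V < V_ov = 0.4 V, the device is in the triode region.
I_D = k_n [V_ov · V_DS − ½ V_DS²] = 1.4 × [0.4 × 0.112 − 0.5 × 0.112²] = 0.0539 mA.

Triode; I_D = 0.0539 mA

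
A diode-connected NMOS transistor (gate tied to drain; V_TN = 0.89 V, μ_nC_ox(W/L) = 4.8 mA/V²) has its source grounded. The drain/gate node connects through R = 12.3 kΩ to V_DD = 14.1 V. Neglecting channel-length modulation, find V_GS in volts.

With gate tied to drain, V_GS = V_DS ≥ V_GS − V_TN, so the device is in saturation.
KCL at the drain: ½ k_n (V_GS − V_TN)² = (V_DD − V_GS)/R.
Let x = V_GS − 0.89. Then 29.5 x² + x − 13.21 = 0, giving x = 0.652 V (positive root), so V_GS = 1.54 V.
I_D = (V_DD − V_GS)/R = (14.1 − 1.54) / 12.3 = 1.02 mA.

V_GS = 1.54 V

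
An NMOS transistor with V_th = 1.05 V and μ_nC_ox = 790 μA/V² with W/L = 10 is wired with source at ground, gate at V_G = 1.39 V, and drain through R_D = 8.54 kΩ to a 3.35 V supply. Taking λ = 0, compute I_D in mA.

I_D = 0.370 mA

V_GS = V_G = 1.39 V, so V_ov = 1.39 − 1.05 = 0.34 V.
k_n = μ_nC_ox · (W/L) = 7.9 mA/V².
Assume saturation: I_D = ½ k_n V_ov² = 0.5 × 7.9 × 0.34² = 0.457 mA, giving V_DS = V_DD − I_D R_D = 3.35 − 0.457 × 8.54 = -0.55 V.
But -0.55 V < V_ov = 0.34 V, so the device is actually in triode.
In triode I_D = k_n[V_ov V_DS − ½ V_DS²] and I_D = (V_DD − V_DS)/R_D. Equating: 33.7 V_DS² − 23.94 V_DS + 3.35 = 0, giving V_DS = 0.192 V (the root below V_ov).
I_D = (3.35 − 0.192) / 8.54 = 0.37 mA.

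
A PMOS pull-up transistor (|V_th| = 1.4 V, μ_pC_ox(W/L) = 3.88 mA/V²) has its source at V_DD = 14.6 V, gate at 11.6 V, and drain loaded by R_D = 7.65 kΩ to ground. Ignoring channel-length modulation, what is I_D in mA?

V_SG = V_DD − V_G = 14.6 − 11.6 = 3 V, so V_ov = 3 − 1.4 = 1.6 V.
Assume saturation: I_D = ½ k_p V_ov² = 0.5 × 3.88 × 1.6² = 4.97 mA, giving V_SD = V_DD − I_D R_D = 14.6 − 4.97 × 7.65 = -23.4 V.
But -23.4 V < V_ov = 1.6 V, so the device is actually in triode.
In triode I_D = k_p[V_ov V_SD − ½ V_SD²] and I_D = (V_DD − V_SD)/R_D. Equating: 14.8 V_SD² − 48.49 V_SD + 14.6 = 0, giving V_SD = 0.336 V (the root below V_ov).
I_D = (14.6 − 0.336) / 7.65 = 1.86 mA.

I_D = 1.86 mA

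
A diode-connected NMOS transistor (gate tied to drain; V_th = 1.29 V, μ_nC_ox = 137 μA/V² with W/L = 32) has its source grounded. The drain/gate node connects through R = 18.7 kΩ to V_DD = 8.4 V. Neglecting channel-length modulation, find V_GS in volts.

V_GS = 1.69 V

With gate tied to drain, V_GS = V_DS ≥ V_GS − V_th, so the device is in saturation.
k_n = μ_nC_ox · (W/L) = 4.384 mA/V².
KCL at the drain: ½ k_n (V_GS − V_th)² = (V_DD − V_GS)/R.
Let x = V_GS − 1.29. Then 41 x² + x − 7.11 = 0, giving x = 0.404 V (positive root), so V_GS = 1.69 V.
I_D = (V_DD − V_GS)/R = (8.4 − 1.69) / 18.7 = 0.359 mA.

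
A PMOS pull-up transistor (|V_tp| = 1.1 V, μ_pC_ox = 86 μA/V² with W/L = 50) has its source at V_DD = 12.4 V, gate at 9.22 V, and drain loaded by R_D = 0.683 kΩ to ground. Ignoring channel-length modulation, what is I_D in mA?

V_SG = V_DD − V_G = 12.4 − 9.22 = 3.18 V, so V_ov = 3.18 − 1.1 = 2.08 V.
k_p = μ_pC_ox · (W/L) = 4.3 mA/V².
Assume saturation: I_D = ½ k_p V_ov² = 0.5 × 4.3 × 2.08² = 9.3 mA, giving V_SD = V_DD − I_D R_D = 12.4 − 9.3 × 0.683 = 6.05 V.
V_SD = 6.05 V ≥ V_ov = 2.08 V, confirming saturation.

I_D = 9.30 mA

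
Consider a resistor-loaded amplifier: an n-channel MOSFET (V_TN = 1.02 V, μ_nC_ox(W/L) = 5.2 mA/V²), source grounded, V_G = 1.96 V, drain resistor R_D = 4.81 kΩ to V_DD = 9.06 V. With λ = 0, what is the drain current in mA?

V_GS = V_G = 1.96 V, so V_ov = 1.96 − 1.02 = 0.94 V.
Assume saturation: I_D = ½ k_n V_ov² = 0.5 × 5.2 × 0.94² = 2.3 mA, giving V_DS = V_DD − I_D R_D = 9.06 − 2.3 × 4.81 = -1.99 V.
But -1.99 V < V_ov = 0.94 V, so the device is actually in triode.
In triode I_D = k_n[V_ov V_DS − ½ V_DS²] and I_D = (V_DD − V_DS)/R_D. Equating: 12.5 V_DS² − 24.51 V_DS + 9.06 = 0, giving V_DS = 0.494 V (the root below V_ov).
I_D = (9.06 − 0.494) / 4.81 = 1.78 mA.

I_D = 1.78 mA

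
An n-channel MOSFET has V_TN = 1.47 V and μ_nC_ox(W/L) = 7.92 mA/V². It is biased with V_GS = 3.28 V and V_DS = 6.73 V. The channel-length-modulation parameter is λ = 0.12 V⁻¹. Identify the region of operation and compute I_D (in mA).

V_ov = V_GS − V_TN = 3.28 − 1.47 = 1.81 V.
Since V_DS = 6.73 V ≥ V_ov = 1.81 V, the device is in saturation.
I_D = ½ k_n V_ov² (1 + λ V_DS) = 0.5 × 7.92 × 1.81² × (1 + 0.12 × 6.73) = 23.5 mA.

Saturation; I_D = 23.5 mA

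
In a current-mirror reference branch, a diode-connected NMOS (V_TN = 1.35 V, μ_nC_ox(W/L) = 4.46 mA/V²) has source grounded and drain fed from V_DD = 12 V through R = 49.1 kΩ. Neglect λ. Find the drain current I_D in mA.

I_D = 0.211 mA

With gate tied to drain, V_GS = V_DS ≥ V_GS − V_TN, so the device is in saturation.
KCL at the drain: ½ k_n (V_GS − V_TN)² = (V_DD − V_GS)/R.
Let x = V_GS − 1.35. Then 109 x² + x − 10.65 = 0, giving x = 0.307 V (positive root), so V_GS = 1.66 V.
I_D = (V_DD − V_GS)/R = (12 − 1.66) / 49.1 = 0.211 mA.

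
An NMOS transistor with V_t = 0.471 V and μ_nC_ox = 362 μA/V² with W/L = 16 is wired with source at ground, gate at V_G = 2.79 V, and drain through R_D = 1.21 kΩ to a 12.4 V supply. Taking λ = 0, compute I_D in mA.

I_D = 9.53 mA

V_GS = V_G = 2.79 V, so V_ov = 2.79 − 0.471 = 2.32 V.
k_n = μ_nC_ox · (W/L) = 5.792 mA/V².
Assume saturation: I_D = ½ k_n V_ov² = 0.5 × 5.792 × 2.32² = 15.6 mA, giving V_DS = V_DD − I_D R_D = 12.4 − 15.6 × 1.21 = -6.44 V.
But -6.44 V < V_ov = 2.32 V, so the device is actually in triode.
In triode I_D = k_n[V_ov V_DS − ½ V_DS²] and I_D = (V_DD − V_DS)/R_D. Equating: 3.5 V_DS² − 17.25 V_DS + 12.4 = 0, giving V_DS = 0.874 V (the root below V_ov).
I_D = (12.4 − 0.874) / 1.21 = 9.53 mA.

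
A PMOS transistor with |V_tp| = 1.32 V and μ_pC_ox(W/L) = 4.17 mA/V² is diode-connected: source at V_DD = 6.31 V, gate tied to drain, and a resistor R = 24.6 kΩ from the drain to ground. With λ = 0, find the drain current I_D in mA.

With gate tied to drain, V_SG = V_SD ≥ V_SG − |V_tp|, so the device is in saturation.
KCL at the drain: ½ k_p (V_SG − |V_tp|)² = (V_DD − V_SG)/R.
Let x = V_SG − 1.32. Then 51.3 x² + x − 4.99 = 0, giving x = 0.302 V (positive root), so V_SG = 1.62 V.
I_D = (V_DD − V_SG)/R = (6.31 − 1.62) / 24.6 = 0.191 mA.

I_D = 0.191 mA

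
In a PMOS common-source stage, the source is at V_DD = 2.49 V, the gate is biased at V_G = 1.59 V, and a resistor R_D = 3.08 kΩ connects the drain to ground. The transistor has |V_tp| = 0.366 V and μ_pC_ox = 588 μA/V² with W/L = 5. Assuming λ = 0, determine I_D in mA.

I_D = 0.419 mA

V_SG = V_DD − V_G = 2.49 − 1.59 = 0.9 V, so V_ov = 0.9 − 0.366 = 0.534 V.
k_p = μ_pC_ox · (W/L) = 2.94 mA/V².
Assume saturation: I_D = ½ k_p V_ov² = 0.5 × 2.94 × 0.534² = 0.419 mA, giving V_SD = V_DD − I_D R_D = 2.49 − 0.419 × 3.08 = 1.2 V.
V_SD = 1.2 V ≥ V_ov = 0.534 V, confirming saturation.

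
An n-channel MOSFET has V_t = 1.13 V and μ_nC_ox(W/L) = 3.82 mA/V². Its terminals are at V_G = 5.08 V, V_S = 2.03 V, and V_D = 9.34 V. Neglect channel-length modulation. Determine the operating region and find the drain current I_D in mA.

Saturation; I_D = 7.04 mA

V_GS = V_G − V_S = 5.08 − 2.03 = 3.05 V; V_DS = V_D − V_S = 9.34 − 2.03 = 7.31 V.
V_ov = V_GS − V_t = 3.05 − 1.13 = 1.92 V.
Since V_DS = 7.31 V ≥ V_ov = 1.92 V, the device is in saturation.
I_D = ½ k_n V_ov² = 0.5 × 3.82 × 1.92² = 7.04 mA.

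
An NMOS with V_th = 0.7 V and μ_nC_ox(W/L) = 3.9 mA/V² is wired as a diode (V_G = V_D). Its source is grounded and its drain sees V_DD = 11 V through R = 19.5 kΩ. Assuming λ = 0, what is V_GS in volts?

V_GS = 1.21 V

With gate tied to drain, V_GS = V_DS ≥ V_GS − V_th, so the device is in saturation.
KCL at the drain: ½ k_n (V_GS − V_th)² = (V_DD − V_GS)/R.
Let x = V_GS − 0.7. Then 38 x² + x − 10.3 = 0, giving x = 0.507 V (positive root), so V_GS = 1.21 V.
I_D = (V_DD − V_GS)/R = (11 − 1.21) / 19.5 = 0.502 mA.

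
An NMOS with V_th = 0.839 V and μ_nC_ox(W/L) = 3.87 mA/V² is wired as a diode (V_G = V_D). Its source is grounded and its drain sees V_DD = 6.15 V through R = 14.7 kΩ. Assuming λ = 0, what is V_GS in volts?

V_GS = 1.25 V

With gate tied to drain, V_GS = V_DS ≥ V_GS − V_th, so the device is in saturation.
KCL at the drain: ½ k_n (V_GS − V_th)² = (V_DD − V_GS)/R.
Let x = V_GS − 0.839. Then 28.4 x² + x − 5.311 = 0, giving x = 0.415 V (positive root), so V_GS = 1.25 V.
I_D = (V_DD − V_GS)/R = (6.15 − 1.25) / 14.7 = 0.333 mA.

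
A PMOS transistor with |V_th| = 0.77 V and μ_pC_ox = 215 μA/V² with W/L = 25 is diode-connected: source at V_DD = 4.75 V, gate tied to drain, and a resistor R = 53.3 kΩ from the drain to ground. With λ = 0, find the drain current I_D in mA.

I_D = 0.0716 mA

With gate tied to drain, V_SG = V_SD ≥ V_SG − |V_th|, so the device is in saturation.
k_p = μ_pC_ox · (W/L) = 5.375 mA/V².
KCL at the drain: ½ k_p (V_SG − |V_th|)² = (V_DD − V_SG)/R.
Let x = V_SG − 0.77. Then 143 x² + x − 3.98 = 0, giving x = 0.163 V (positive root), so V_SG = 0.933 V.
I_D = (V_DD − V_SG)/R = (4.75 − 0.933) / 53.3 = 0.0716 mA.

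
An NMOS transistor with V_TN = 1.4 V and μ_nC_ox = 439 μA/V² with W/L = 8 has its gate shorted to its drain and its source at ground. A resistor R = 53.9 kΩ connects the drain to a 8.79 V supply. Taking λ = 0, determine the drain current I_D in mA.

With gate tied to drain, V_GS = V_DS ≥ V_GS − V_TN, so the device is in saturation.
k_n = μ_nC_ox · (W/L) = 3.512 mA/V².
KCL at the drain: ½ k_n (V_GS − V_TN)² = (V_DD − V_GS)/R.
Let x = V_GS − 1.4. Then 94.6 x² + x − 7.39 = 0, giving x = 0.274 V (positive root), so V_GS = 1.67 V.
I_D = (V_DD − V_GS)/R = (8.79 − 1.67) / 53.9 = 0.132 mA.

I_D = 0.132 mA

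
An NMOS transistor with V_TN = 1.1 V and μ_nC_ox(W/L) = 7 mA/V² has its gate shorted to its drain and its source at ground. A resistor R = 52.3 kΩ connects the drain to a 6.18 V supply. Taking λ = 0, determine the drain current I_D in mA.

I_D = 0.0940 mA

With gate tied to drain, V_GS = V_DS ≥ V_GS − V_TN, so the device is in saturation.
KCL at the drain: ½ k_n (V_GS − V_TN)² = (V_DD − V_GS)/R.
Let x = V_GS − 1.1. Then 183 x² + x − 5.08 = 0, giving x = 0.164 V (positive root), so V_GS = 1.26 V.
I_D = (V_DD − V_GS)/R = (6.18 − 1.26) / 52.3 = 0.094 mA.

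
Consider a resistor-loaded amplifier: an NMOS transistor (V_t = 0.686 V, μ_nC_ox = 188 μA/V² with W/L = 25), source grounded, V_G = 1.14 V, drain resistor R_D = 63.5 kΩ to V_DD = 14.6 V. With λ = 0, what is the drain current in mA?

V_GS = V_G = 1.14 V, so V_ov = 1.14 − 0.686 = 0.454 V.
k_n = μ_nC_ox · (W/L) = 4.7 mA/V².
Assume saturation: I_D = ½ k_n V_ov² = 0.5 × 4.7 × 0.454² = 0.484 mA, giving V_DS = V_DD − I_D R_D = 14.6 − 0.484 × 63.5 = -16.2 V.
But -16.2 V < V_ov = 0.454 V, so the device is actually in triode.
In triode I_D = k_n[V_ov V_DS − ½ V_DS²] and I_D = (V_DD − V_DS)/R_D. Equating: 149 V_DS² − 136.5 V_DS + 14.6 = 0, giving V_DS = 0.124 V (the root below V_ov).
I_D = (14.6 − 0.124) / 63.5 = 0.228 mA.

I_D = 0.228 mA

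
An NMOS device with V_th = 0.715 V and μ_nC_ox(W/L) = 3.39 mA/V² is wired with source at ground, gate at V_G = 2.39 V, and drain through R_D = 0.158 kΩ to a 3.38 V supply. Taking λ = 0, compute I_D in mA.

V_GS = V_G = 2.39 V, so V_ov = 2.39 − 0.715 = 1.68 V.
Assume saturation: I_D = ½ k_n V_ov² = 0.5 × 3.39 × 1.68² = 4.76 mA, giving V_DS = V_DD − I_D R_D = 3.38 − 4.76 × 0.158 = 2.63 V.
V_DS = 2.63 V ≥ V_ov = 1.68 V, confirming saturation.

I_D = 4.76 mA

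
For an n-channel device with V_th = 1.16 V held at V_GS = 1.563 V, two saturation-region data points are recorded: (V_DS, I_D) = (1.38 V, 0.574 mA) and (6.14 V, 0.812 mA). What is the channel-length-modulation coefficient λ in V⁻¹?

With V_GS fixed, I_D ∝ (1 + λ V_DS) in saturation, so I_D2/I_D1 = (1 + λ V_DS2)/(1 + λ V_DS1).
0.812/0.574 = 1.415 = (1 + 6.14 λ)/(1 + 1.38 λ).
Solving: λ (I_D1 V_DS2 − I_D2 V_DS1) = I_D2 − I_D1, so λ = (0.812 − 0.574) / (0.574 × 6.14 − 0.812 × 1.38) = 0.238 / 2.4 = 0.099 V⁻¹.

λ = 0.0990 V⁻¹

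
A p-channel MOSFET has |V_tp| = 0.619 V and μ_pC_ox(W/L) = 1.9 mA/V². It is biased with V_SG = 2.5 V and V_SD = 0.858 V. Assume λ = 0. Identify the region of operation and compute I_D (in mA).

Triode; I_D = 2.37 mA

V_ov = V_SG − |V_tp| = 2.5 − 0.619 = 1.88 V.
Since V_SD = 0.858 V < V_ov = 1.88 V, the device is in the triode region.
I_D = k_p [V_ov · V_SD − ½ V_SD²] = 1.9 × [1.88 × 0.858 − 0.5 × 0.858²] = 2.37 mA.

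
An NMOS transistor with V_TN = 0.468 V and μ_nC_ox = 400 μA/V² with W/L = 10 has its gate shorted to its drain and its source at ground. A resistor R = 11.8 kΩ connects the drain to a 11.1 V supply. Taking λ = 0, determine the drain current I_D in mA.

With gate tied to drain, V_GS = V_DS ≥ V_GS − V_TN, so the device is in saturation.
k_n = μ_nC_ox · (W/L) = 4 mA/V².
KCL at the drain: ½ k_n (V_GS − V_TN)² = (V_DD − V_GS)/R.
Let x = V_GS − 0.468. Then 23.6 x² + x − 10.63 = 0, giving x = 0.65 V (positive root), so V_GS = 1.12 V.
I_D = (V_DD − V_GS)/R = (11.1 − 1.12) / 11.8 = 0.846 mA.

I_D = 0.846 mA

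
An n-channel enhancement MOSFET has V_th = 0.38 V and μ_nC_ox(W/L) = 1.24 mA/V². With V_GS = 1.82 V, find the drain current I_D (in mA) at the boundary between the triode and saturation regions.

At the boundary V_DS = V_ov = V_GS − V_th = 1.82 − 0.38 = 1.44 V.
I_D = ½ k_n V_ov² = 0.5 × 1.24 × 1.44² = 1.29 mA.

I_D = 1.29 mA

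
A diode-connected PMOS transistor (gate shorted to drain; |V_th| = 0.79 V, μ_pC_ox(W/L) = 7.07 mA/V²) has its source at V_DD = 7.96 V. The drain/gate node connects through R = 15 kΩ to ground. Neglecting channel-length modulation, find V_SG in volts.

V_SG = 1.15 V

With gate tied to drain, V_SG = V_SD ≥ V_SG − |V_th|, so the device is in saturation.
KCL at the drain: ½ k_p (V_SG − |V_th|)² = (V_DD − V_SG)/R.
Let x = V_SG − 0.79. Then 53 x² + x − 7.17 = 0, giving x = 0.358 V (positive root), so V_SG = 1.15 V.
I_D = (V_DD − V_SG)/R = (7.96 − 1.15) / 15 = 0.454 mA.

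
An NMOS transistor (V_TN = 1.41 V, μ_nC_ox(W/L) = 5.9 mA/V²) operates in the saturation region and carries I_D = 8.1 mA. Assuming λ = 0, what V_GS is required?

In saturation I_D = ½ k_n (V_GS − V_TN)², so V_GS − V_TN = √(2 I_D / k_n) = √(2 × 8.1 / 5.9) = 1.66 V.
V_GS = 1.41 + 1.66 = 3.07 V.

V_GS = 3.07 V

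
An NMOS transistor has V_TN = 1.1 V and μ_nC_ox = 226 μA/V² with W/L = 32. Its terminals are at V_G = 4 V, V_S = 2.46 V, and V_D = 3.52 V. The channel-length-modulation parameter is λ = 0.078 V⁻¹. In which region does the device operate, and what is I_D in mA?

V_GS = V_G − V_S = 4 − 2.46 = 1.54 V; V_DS = V_D − V_S = 3.52 − 2.46 = 1.06 V.
k_n = μ_nC_ox · (W/L) = 7.232 mA/V².
V_ov = V_GS − V_TN = 1.54 − 1.1 = 0.44 V.
Since V_DS = 1.06 V ≥ V_ov = 0.44 V, the device is in saturation.
I_D = ½ k_n V_ov² (1 + λ V_DS) = 0.5 × 7.232 × 0.44² × (1 + 0.078 × 1.06) = 0.758 mA.

Saturation; I_D = 0.758 mA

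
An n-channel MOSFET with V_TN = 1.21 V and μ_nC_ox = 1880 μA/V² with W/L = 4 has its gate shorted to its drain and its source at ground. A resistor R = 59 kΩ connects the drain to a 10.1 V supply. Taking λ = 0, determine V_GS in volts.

V_GS = 1.41 V

With gate tied to drain, V_GS = V_DS ≥ V_GS − V_TN, so the device is in saturation.
k_n = μ_nC_ox · (W/L) = 7.52 mA/V².
KCL at the drain: ½ k_n (V_GS − V_TN)² = (V_DD − V_GS)/R.
Let x = V_GS − 1.21. Then 222 x² + x − 8.89 = 0, giving x = 0.198 V (positive root), so V_GS = 1.41 V.
I_D = (V_DD − V_GS)/R = (10.1 − 1.41) / 59 = 0.147 mA.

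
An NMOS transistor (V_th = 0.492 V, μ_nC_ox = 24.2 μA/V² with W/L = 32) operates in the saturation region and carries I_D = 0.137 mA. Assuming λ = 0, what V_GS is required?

V_GS = 1.09 V

k_n = μ_nC_ox · (W/L) = 0.7744 mA/V².
In saturation I_D = ½ k_n (V_GS − V_th)², so V_GS − V_th = √(2 I_D / k_n) = √(2 × 0.137 / 0.7744) = 0.595 V.
V_GS = 0.492 + 0.595 = 1.09 V.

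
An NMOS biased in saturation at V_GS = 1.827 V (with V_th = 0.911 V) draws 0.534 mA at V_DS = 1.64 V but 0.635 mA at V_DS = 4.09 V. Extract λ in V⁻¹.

With V_GS fixed, I_D ∝ (1 + λ V_DS) in saturation, so I_D2/I_D1 = (1 + λ V_DS2)/(1 + λ V_DS1).
0.635/0.534 = 1.189 = (1 + 4.09 λ)/(1 + 1.64 λ).
Solving: λ (I_D1 V_DS2 − I_D2 V_DS1) = I_D2 − I_D1, so λ = (0.635 − 0.534) / (0.534 × 4.09 − 0.635 × 1.64) = 0.101 / 1.14 = 0.0884 V⁻¹.

λ = 0.0884 V⁻¹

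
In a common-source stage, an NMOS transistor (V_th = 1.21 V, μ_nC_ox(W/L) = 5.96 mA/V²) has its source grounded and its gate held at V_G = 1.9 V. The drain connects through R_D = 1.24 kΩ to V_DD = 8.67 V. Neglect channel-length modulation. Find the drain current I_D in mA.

V_GS = V_G = 1.9 V, so V_ov = 1.9 − 1.21 = 0.69 V.
Assume saturation: I_D = ½ k_n V_ov² = 0.5 × 5.96 × 0.69² = 1.42 mA, giving V_DS = V_DD − I_D R_D = 8.67 − 1.42 × 1.24 = 6.91 V.
V_DS = 6.91 V ≥ V_ov = 0.69 V, confirming saturation.

I_D = 1.42 mA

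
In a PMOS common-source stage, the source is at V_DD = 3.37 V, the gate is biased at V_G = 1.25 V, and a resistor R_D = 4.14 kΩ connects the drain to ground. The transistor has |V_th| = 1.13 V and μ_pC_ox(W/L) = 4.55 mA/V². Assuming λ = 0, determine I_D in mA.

V_SG = V_DD − V_G = 3.37 − 1.25 = 2.12 V, so V_ov = 2.12 − 1.13 = 0.99 V.
Assume saturation: I_D = ½ k_p V_ov² = 0.5 × 4.55 × 0.99² = 2.23 mA, giving V_SD = V_DD − I_D R_D = 3.37 − 2.23 × 4.14 = -5.86 V.
But -5.86 V < V_ov = 0.99 V, so the device is actually in triode.
In triode I_D = k_p[V_ov V_SD − ½ V_SD²] and I_D = (V_DD − V_SD)/R_D. Equating: 9.42 V_SD² − 19.65 V_SD + 3.37 = 0, giving V_SD = 0.189 V (the root below V_ov).
I_D = (3.37 − 0.189) / 4.14 = 0.768 mA.

I_D = 0.768 mA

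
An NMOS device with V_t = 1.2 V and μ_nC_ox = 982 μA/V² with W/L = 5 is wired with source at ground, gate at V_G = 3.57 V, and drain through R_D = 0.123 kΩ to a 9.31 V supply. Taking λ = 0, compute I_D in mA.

I_D = 13.8 mA

V_GS = V_G = 3.57 V, so V_ov = 3.57 − 1.2 = 2.37 V.
k_n = μ_nC_ox · (W/L) = 4.91 mA/V².
Assume saturation: I_D = ½ k_n V_ov² = 0.5 × 4.91 × 2.37² = 13.8 mA, giving V_DS = V_DD − I_D R_D = 9.31 − 13.8 × 0.123 = 7.61 V.
V_DS = 7.61 V ≥ V_ov = 2.37 V, confirming saturation.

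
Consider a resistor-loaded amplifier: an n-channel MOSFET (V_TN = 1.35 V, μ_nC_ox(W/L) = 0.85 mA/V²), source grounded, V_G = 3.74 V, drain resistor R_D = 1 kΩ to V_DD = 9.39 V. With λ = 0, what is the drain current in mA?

V_GS = V_G = 3.74 V, so V_ov = 3.74 − 1.35 = 2.39 V.
Assume saturation: I_D = ½ k_n V_ov² = 0.5 × 0.85 × 2.39² = 2.43 mA, giving V_DS = V_DD − I_D R_D = 9.39 − 2.43 × 1 = 6.96 V.
V_DS = 6.96 V ≥ V_ov = 2.39 V, confirming saturation.

I_D = 2.43 mA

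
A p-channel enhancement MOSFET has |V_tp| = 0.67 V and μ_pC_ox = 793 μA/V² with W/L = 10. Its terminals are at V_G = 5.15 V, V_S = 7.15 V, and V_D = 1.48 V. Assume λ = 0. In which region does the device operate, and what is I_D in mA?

Saturation; I_D = 7.01 mA

V_SG = V_S − V_G = 7.15 − 5.15 = 2 V; V_SD = V_S − V_D = 7.15 − 1.48 = 5.67 V.
k_p = μ_pC_ox · (W/L) = 7.93 mA/V².
V_ov = V_SG − |V_tp| = 2 − 0.67 = 1.33 V.
Since V_SD = 5.67 V ≥ V_ov = 1.33 V, the device is in saturation.
I_D = ½ k_p V_ov² = 0.5 × 7.93 × 1.33² = 7.01 mA.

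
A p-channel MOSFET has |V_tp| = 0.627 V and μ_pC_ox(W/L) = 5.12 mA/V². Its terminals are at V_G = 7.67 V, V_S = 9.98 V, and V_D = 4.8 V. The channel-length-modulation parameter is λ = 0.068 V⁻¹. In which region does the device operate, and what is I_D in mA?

V_SG = V_S − V_G = 9.98 − 7.67 = 2.31 V; V_SD = V_S − V_D = 9.98 − 4.8 = 5.18 V.
V_ov = V_SG − |V_tp| = 2.31 − 0.627 = 1.68 V.
Since V_SD = 5.18 V ≥ V_ov = 1.68 V, the device is in saturation.
I_D = ½ k_p V_ov² (1 + λ V_SD) = 0.5 × 5.12 × 1.68² × (1 + 0.068 × 5.18) = 9.81 mA.

Saturation; I_D = 9.81 mA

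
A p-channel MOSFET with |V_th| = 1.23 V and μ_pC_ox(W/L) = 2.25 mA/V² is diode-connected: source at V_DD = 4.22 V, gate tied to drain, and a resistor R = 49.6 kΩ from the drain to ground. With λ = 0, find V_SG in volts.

With gate tied to drain, V_SG = V_SD ≥ V_SG − |V_th|, so the device is in saturation.
KCL at the drain: ½ k_p (V_SG − |V_th|)² = (V_DD − V_SG)/R.
Let x = V_SG − 1.23. Then 55.8 x² + x − 2.99 = 0, giving x = 0.223 V (positive root), so V_SG = 1.45 V.
I_D = (V_DD − V_SG)/R = (4.22 − 1.45) / 49.6 = 0.0558 mA.

V_SG = 1.45 V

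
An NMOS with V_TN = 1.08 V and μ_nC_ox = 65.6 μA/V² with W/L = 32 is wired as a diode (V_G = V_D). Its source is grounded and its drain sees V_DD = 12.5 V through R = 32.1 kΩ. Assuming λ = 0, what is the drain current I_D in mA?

I_D = 0.338 mA

With gate tied to drain, V_GS = V_DS ≥ V_GS − V_TN, so the device is in saturation.
k_n = μ_nC_ox · (W/L) = 2.099 mA/V².
KCL at the drain: ½ k_n (V_GS − V_TN)² = (V_DD − V_GS)/R.
Let x = V_GS − 1.08. Then 33.7 x² + x − 11.42 = 0, giving x = 0.568 V (positive root), so V_GS = 1.65 V.
I_D = (V_DD − V_GS)/R = (12.5 − 1.65) / 32.1 = 0.338 mA.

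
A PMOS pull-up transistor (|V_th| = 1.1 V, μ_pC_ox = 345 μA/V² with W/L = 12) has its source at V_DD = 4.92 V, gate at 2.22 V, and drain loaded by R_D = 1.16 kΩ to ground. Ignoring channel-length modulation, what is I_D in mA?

I_D = 3.64 mA

V_SG = V_DD − V_G = 4.92 − 2.22 = 2.7 V, so V_ov = 2.7 − 1.1 = 1.6 V.
k_p = μ_pC_ox · (W/L) = 4.14 mA/V².
Assume saturation: I_D = ½ k_p V_ov² = 0.5 × 4.14 × 1.6² = 5.3 mA, giving V_SD = V_DD − I_D R_D = 4.92 − 5.3 × 1.16 = -1.23 V.
But -1.23 V < V_ov = 1.6 V, so the device is actually in triode.
In triode I_D = k_p[V_ov V_SD − ½ V_SD²] and I_D = (V_DD − V_SD)/R_D. Equating: 2.4 V_SD² − 8.684 V_SD + 4.92 = 0, giving V_SD = 0.703 V (the root below V_ov).
I_D = (4.92 − 0.703) / 1.16 = 3.64 mA.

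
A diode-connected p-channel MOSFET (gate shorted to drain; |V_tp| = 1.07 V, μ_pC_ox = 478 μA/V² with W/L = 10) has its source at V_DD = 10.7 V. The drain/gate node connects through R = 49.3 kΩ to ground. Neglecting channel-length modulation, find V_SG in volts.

With gate tied to drain, V_SG = V_SD ≥ V_SG − |V_tp|, so the device is in saturation.
k_p = μ_pC_ox · (W/L) = 4.78 mA/V².
KCL at the drain: ½ k_p (V_SG − |V_tp|)² = (V_DD − V_SG)/R.
Let x = V_SG − 1.07. Then 118 x² + x − 9.63 = 0, giving x = 0.282 V (positive root), so V_SG = 1.35 V.
I_D = (V_DD − V_SG)/R = (10.7 − 1.35) / 49.3 = 0.19 mA.

V_SG = 1.35 V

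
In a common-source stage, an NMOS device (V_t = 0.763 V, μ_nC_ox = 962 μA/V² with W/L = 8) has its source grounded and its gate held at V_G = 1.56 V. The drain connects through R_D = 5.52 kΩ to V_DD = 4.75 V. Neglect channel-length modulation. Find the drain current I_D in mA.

V_GS = V_G = 1.56 V, so V_ov = 1.56 − 0.763 = 0.797 V.
k_n = μ_nC_ox · (W/L) = 7.696 mA/V².
Assume saturation: I_D = ½ k_n V_ov² = 0.5 × 7.696 × 0.797² = 2.44 mA, giving V_DS = V_DD − I_D R_D = 4.75 − 2.44 × 5.52 = -8.74 V.
But -8.74 V < V_ov = 0.797 V, so the device is actually in triode.
In triode I_D = k_n[V_ov V_DS − ½ V_DS²] and I_D = (V_DD − V_DS)/R_D. Equating: 21.2 V_DS² − 34.86 V_DS + 4.75 = 0, giving V_DS = 0.15 V (the root below V_ov).
I_D = (4.75 − 0.15) / 5.52 = 0.833 mA.

I_D = 0.833 mA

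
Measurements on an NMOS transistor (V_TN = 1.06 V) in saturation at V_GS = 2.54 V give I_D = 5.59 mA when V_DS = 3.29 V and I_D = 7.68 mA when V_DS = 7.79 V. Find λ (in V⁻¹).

With V_GS fixed, I_D ∝ (1 + λ V_DS) in saturation, so I_D2/I_D1 = (1 + λ V_DS2)/(1 + λ V_DS1).
7.68/5.59 = 1.374 = (1 + 7.79 λ)/(1 + 3.29 λ).
Solving: λ (I_D1 V_DS2 − I_D2 V_DS1) = I_D2 − I_D1, so λ = (7.68 − 5.59) / (5.59 × 7.79 − 7.68 × 3.29) = 2.09 / 18.3 = 0.114 V⁻¹.

λ = 0.114 V⁻¹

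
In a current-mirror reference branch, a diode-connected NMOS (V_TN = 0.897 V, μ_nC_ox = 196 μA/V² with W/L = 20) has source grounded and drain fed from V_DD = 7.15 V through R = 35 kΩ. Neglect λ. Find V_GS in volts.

V_GS = 1.19 V

With gate tied to drain, V_GS = V_DS ≥ V_GS − V_TN, so the device is in saturation.
k_n = μ_nC_ox · (W/L) = 3.92 mA/V².
KCL at the drain: ½ k_n (V_GS − V_TN)² = (V_DD − V_GS)/R.
Let x = V_GS − 0.897. Then 68.6 x² + x − 6.253 = 0, giving x = 0.295 V (positive root), so V_GS = 1.19 V.
I_D = (V_DD − V_GS)/R = (7.15 − 1.19) / 35 = 0.17 mA.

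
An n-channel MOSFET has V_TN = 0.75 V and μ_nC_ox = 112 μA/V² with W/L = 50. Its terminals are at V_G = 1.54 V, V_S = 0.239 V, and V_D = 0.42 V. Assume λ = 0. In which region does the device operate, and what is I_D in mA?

Triode; I_D = 0.467 mA

V_GS = V_G − V_S = 1.54 − 0.239 = 1.3 V; V_DS = V_D − V_S = 0.42 − 0.239 = 0.181 V.
k_n = μ_nC_ox · (W/L) = 5.6 mA/V².
V_ov = V_GS − V_TN = 1.3 − 0.75 = 0.551 V.
Since V_DS = 0.181 V < V_ov = 0.551 V, the device is in the triode region.
I_D = k_n [V_ov · V_DS − ½ V_DS²] = 5.6 × [0.551 × 0.181 − 0.5 × 0.181²] = 0.467 mA.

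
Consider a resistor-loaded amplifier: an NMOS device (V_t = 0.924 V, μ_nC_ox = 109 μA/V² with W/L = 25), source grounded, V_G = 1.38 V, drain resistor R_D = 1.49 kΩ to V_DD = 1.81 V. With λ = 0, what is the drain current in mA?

I_D = 0.283 mA

V_GS = V_G = 1.38 V, so V_ov = 1.38 − 0.924 = 0.456 V.
k_n = μ_nC_ox · (W/L) = 2.725 mA/V².
Assume saturation: I_D = ½ k_n V_ov² = 0.5 × 2.725 × 0.456² = 0.283 mA, giving V_DS = V_DD − I_D R_D = 1.81 − 0.283 × 1.49 = 1.39 V.
V_DS = 1.39 V ≥ V_ov = 0.456 V, confirming saturation.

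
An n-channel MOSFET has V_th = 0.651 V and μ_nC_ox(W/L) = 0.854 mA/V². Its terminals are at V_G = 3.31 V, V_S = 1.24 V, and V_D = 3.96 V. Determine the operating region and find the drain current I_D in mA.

Saturation; I_D = 0.860 mA

V_GS = V_G − V_S = 3.31 − 1.24 = 2.07 V; V_DS = V_D − V_S = 3.96 − 1.24 = 2.72 V.
V_ov = V_GS − V_th = 2.07 − 0.651 = 1.42 V.
Since V_DS = 2.72 V ≥ V_ov = 1.42 V, the device is in saturation.
I_D = ½ k_n V_ov² = 0.5 × 0.854 × 1.42² = 0.86 mA.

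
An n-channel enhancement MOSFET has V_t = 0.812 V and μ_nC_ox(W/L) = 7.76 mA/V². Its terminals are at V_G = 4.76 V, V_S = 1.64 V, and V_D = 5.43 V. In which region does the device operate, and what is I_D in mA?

V_GS = V_G − V_S = 4.76 − 1.64 = 3.12 V; V_DS = V_D − V_S = 5.43 − 1.64 = 3.79 V.
V_ov = V_GS − V_t = 3.12 − 0.812 = 2.31 V.
Since V_DS = 3.79 V ≥ V_ov = 2.31 V, the device is in saturation.
I_D = ½ k_n V_ov² = 0.5 × 7.76 × 2.31² = 20.7 mA.

Saturation; I_D = 20.7 mA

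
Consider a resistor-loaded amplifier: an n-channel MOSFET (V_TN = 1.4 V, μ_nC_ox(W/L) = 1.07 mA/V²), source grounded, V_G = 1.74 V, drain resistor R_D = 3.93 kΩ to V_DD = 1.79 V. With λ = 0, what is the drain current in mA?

V_GS = V_G = 1.74 V, so V_ov = 1.74 − 1.4 = 0.34 V.
Assume saturation: I_D = ½ k_n V_ov² = 0.5 × 1.07 × 0.34² = 0.0618 mA, giving V_DS = V_DD − I_D R_D = 1.79 − 0.0618 × 3.93 = 1.55 V.
V_DS = 1.55 V ≥ V_ov = 0.34 V, confirming saturation.

I_D = 0.0618 mA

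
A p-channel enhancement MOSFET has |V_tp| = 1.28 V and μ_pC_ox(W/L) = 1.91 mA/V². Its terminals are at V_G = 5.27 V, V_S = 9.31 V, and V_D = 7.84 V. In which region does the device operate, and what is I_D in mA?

V_SG = V_S − V_G = 9.31 − 5.27 = 4.04 V; V_SD = V_S − V_D = 9.31 − 7.84 = 1.47 V.
V_ov = V_SG − |V_tp| = 4.04 − 1.28 = 2.76 V.
Since V_SD = 1.47 V < V_ov = 2.76 V, the device is in the triode region.
I_D = k_p [V_ov · V_SD − ½ V_SD²] = 1.91 × [2.76 × 1.47 − 0.5 × 1.47²] = 5.69 mA.

Triode; I_D = 5.69 mA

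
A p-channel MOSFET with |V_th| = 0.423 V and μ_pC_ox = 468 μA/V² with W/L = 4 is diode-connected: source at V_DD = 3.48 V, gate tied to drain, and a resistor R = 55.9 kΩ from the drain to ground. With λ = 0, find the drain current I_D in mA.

I_D = 0.0505 mA

With gate tied to drain, V_SG = V_SD ≥ V_SG − |V_th|, so the device is in saturation.
k_p = μ_pC_ox · (W/L) = 1.872 mA/V².
KCL at the drain: ½ k_p (V_SG − |V_th|)² = (V_DD − V_SG)/R.
Let x = V_SG − 0.423. Then 52.3 x² + x − 3.057 = 0, giving x = 0.232 V (positive root), so V_SG = 0.655 V.
I_D = (V_DD − V_SG)/R = (3.48 − 0.655) / 55.9 = 0.0505 mA.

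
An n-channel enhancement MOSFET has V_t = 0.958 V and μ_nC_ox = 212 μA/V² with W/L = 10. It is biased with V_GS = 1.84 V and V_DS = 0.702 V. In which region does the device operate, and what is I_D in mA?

k_n = μ_nC_ox · (W/L) = 2.12 mA/V².
V_ov = V_GS − V_t = 1.84 − 0.958 = 0.882 V.
Since V_DS = 0.702 V < V_ov = 0.882 V, the device is in the triode region.
I_D = k_n [V_ov · V_DS − ½ V_DS²] = 2.12 × [0.882 × 0.702 − 0.5 × 0.702²] = 0.79 mA.

Triode; I_D = 0.790 mA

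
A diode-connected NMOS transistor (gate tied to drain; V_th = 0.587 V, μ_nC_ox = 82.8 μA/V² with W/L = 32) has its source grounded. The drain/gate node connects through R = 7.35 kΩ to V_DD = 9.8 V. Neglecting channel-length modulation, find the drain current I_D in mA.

I_D = 1.13 mA

With gate tied to drain, V_GS = V_DS ≥ V_GS − V_th, so the device is in saturation.
k_n = μ_nC_ox · (W/L) = 2.65 mA/V².
KCL at the drain: ½ k_n (V_GS − V_th)² = (V_DD − V_GS)/R.
Let x = V_GS − 0.587. Then 9.74 x² + x − 9.213 = 0, giving x = 0.923 V (positive root), so V_GS = 1.51 V.
I_D = (V_DD − V_GS)/R = (9.8 − 1.51) / 7.35 = 1.13 mA.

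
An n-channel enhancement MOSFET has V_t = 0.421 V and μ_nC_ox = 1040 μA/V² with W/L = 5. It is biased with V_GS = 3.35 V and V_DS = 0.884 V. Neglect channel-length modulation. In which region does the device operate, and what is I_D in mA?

Triode; I_D = 11.4 mA

k_n = μ_nC_ox · (W/L) = 5.2 mA/V².
V_ov = V_GS − V_t = 3.35 − 0.421 = 2.93 V.
Since V_DS = 0.884 V < V_ov = 2.93 V, the device is in the triode region.
I_D = k_n [V_ov · V_DS − ½ V_DS²] = 5.2 × [2.93 × 0.884 − 0.5 × 0.884²] = 11.4 mA.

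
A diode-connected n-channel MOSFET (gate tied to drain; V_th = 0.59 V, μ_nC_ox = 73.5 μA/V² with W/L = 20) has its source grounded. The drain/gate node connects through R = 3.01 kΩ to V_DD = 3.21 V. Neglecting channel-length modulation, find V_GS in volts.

With gate tied to drain, V_GS = V_DS ≥ V_GS − V_th, so the device is in saturation.
k_n = μ_nC_ox · (W/L) = 1.47 mA/V².
KCL at the drain: ½ k_n (V_GS − V_th)² = (V_DD − V_GS)/R.
Let x = V_GS − 0.59. Then 2.21 x² + x − 2.62 = 0, giving x = 0.885 V (positive root), so V_GS = 1.48 V.
I_D = (V_DD − V_GS)/R = (3.21 − 1.48) / 3.01 = 0.576 mA.

V_GS = 1.48 V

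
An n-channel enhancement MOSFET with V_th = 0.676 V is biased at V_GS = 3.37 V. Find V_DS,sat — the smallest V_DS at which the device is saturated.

The boundary between triode and saturation is V_DS = V_GS − V_th = V_ov.
V_ov = 3.37 − 0.676 = 2.69 V.

V_DS,sat = 2.69 V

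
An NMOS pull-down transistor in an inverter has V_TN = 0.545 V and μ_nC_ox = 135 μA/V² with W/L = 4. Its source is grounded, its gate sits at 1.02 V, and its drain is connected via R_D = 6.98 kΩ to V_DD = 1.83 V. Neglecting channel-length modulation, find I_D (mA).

I_D = 0.0609 mA

V_GS = V_G = 1.02 V, so V_ov = 1.02 − 0.545 = 0.475 V.
k_n = μ_nC_ox · (W/L) = 0.54 mA/V².
Assume saturation: I_D = ½ k_n V_ov² = 0.5 × 0.54 × 0.475² = 0.0609 mA, giving V_DS = V_DD − I_D R_D = 1.83 − 0.0609 × 6.98 = 1.4 V.
V_DS = 1.4 V ≥ V_ov = 0.475 V, confirming saturation.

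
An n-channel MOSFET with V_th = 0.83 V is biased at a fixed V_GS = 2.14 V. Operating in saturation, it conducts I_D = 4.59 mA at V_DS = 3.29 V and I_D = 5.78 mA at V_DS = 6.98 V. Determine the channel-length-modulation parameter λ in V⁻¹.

λ = 0.0914 V⁻¹

With V_GS fixed, I_D ∝ (1 + λ V_DS) in saturation, so I_D2/I_D1 = (1 + λ V_DS2)/(1 + λ V_DS1).
5.78/4.59 = 1.259 = (1 + 6.98 λ)/(1 + 3.29 λ).
Solving: λ (I_D1 V_DS2 − I_D2 V_DS1) = I_D2 − I_D1, so λ = (5.78 − 4.59) / (4.59 × 6.98 − 5.78 × 3.29) = 1.19 / 13 = 0.0914 V⁻¹.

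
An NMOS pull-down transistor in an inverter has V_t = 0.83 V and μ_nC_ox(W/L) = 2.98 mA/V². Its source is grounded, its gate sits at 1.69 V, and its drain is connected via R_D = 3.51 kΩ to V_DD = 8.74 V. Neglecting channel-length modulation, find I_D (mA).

V_GS = V_G = 1.69 V, so V_ov = 1.69 − 0.83 = 0.86 V.
Assume saturation: I_D = ½ k_n V_ov² = 0.5 × 2.98 × 0.86² = 1.1 mA, giving V_DS = V_DD − I_D R_D = 8.74 − 1.1 × 3.51 = 4.87 V.
V_DS = 4.87 V ≥ V_ov = 0.86 V, confirming saturation.

I_D = 1.10 mA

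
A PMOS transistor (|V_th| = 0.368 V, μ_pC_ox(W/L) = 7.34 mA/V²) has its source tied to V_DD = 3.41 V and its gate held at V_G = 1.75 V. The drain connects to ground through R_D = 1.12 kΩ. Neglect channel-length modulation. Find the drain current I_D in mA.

V_SG = V_DD − V_G = 3.41 − 1.75 = 1.66 V, so V_ov = 1.66 − 0.368 = 1.29 V.
Assume saturation: I_D = ½ k_p V_ov² = 0.5 × 7.34 × 1.29² = 6.13 mA, giving V_SD = V_DD − I_D R_D = 3.41 − 6.13 × 1.12 = -3.45 V.
But -3.45 V < V_ov = 1.29 V, so the device is actually in triode.
In triode I_D = k_p[V_ov V_SD − ½ V_SD²] and I_D = (V_DD − V_SD)/R_D. Equating: 4.11 V_SD² − 11.62 V_SD + 3.41 = 0, giving V_SD = 0.333 V (the root below V_ov).
I_D = (3.41 − 0.333) / 1.12 = 2.75 mA.

I_D = 2.75 mA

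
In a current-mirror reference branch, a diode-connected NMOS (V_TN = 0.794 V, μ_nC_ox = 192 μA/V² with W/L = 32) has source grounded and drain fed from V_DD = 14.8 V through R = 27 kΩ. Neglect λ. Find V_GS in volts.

With gate tied to drain, V_GS = V_DS ≥ V_GS − V_TN, so the device is in saturation.
k_n = μ_nC_ox · (W/L) = 6.144 mA/V².
KCL at the drain: ½ k_n (V_GS − V_TN)² = (V_DD − V_GS)/R.
Let x = V_GS − 0.794. Then 82.9 x² + x − 14.01 = 0, giving x = 0.405 V (positive root), so V_GS = 1.2 V.
I_D = (V_DD − V_GS)/R = (14.8 − 1.2) / 27 = 0.504 mA.

V_GS = 1.20 V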